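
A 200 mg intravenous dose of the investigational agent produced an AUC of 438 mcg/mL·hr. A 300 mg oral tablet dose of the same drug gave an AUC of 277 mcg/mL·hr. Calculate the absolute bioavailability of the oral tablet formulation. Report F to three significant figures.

F = (AUC_ev / D_ev) / (AUC_iv / D_iv)
  = (277/300) / (438/200)
  = 0.923333 / 2.19 = 0.4216

F = 0.422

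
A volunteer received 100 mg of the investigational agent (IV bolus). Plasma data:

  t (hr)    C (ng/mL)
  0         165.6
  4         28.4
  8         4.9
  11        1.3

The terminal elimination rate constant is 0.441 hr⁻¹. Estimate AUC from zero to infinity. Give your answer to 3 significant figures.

Trapezoidal AUC_0→11:
  [0→4]: (165.6+28.4)/2 × 4 = 388.0
  [4→8]: (28.4+4.9)/2 × 4 = 66.6
  [8→11]: (4.9+1.3)/2 × 3 = 9.3
  Sum = 463.9 ng/mL·hr
Extrapolated tail: C_last / k_e = 1.3 / 0.441 = 2.948
AUC_0→∞ = 463.9 + 2.948 = 466.848 ng/mL·hr

AUC = 467 ng/mL·hr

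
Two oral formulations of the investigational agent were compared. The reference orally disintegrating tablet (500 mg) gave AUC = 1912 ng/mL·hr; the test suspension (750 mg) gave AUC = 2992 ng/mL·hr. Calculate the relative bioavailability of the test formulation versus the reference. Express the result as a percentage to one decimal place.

F_rel = (AUC_test/D_test) / (AUC_ref/D_ref)
      = (2992/750) / (1912/500)
      = 3.98933 / 3.824 = 1.0432 = 104.32%

F_rel = 104.3%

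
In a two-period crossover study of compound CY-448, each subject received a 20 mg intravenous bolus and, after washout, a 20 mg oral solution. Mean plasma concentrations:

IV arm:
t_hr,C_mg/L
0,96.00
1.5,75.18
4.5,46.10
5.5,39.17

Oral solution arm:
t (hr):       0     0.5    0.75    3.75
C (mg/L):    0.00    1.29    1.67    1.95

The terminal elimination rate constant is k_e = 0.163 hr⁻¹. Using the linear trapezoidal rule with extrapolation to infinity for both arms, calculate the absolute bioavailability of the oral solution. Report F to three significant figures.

F = 0.0305

Trapezoidal AUC_0→5.5 (IV):
  [0→1.5]: (96.00+75.18)/2 × 1.5 = 128.385
  [1.5→4.5]: (75.18+46.10)/2 × 3 = 181.92
  [4.5→5.5]: (46.10+39.17)/2 × 1 = 42.635
  Sum = 352.94 mg/L·hr
IV tail: 39.17/0.163 = 240.307; AUC_iv,0→∞ = 352.94 + 240.307 = 593.247 mg/L·hr
Trapezoidal AUC_0→3.75 (oral solution):
  [0→0.5]: (0.00+1.29)/2 × 0.5 = 0.3225
  [0.5→0.75]: (1.29+1.67)/2 × 0.25 = 0.37
  [0.75→3.75]: (1.67+1.95)/2 × 3 = 5.43
  Sum = 6.1225 mg/L·hr
oral solution tail: 1.95/0.163 = 11.963; AUC_ev,0→∞ = 6.1225 + 11.963 = 18.0855 mg/L·hr
F = (AUC_ev/D_ev)/(AUC_iv/D_iv) = (18.0855/20)/(593.247/20) = 0.904275/29.66235 = 0.0305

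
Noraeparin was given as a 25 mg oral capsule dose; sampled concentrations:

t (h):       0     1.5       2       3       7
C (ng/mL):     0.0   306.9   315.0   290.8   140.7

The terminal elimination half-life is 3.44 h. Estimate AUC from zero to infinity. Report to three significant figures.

AUC = 2250 ng/mL·h

Trapezoidal AUC_0→7:
  [0→1.5]: (0.0+306.9)/2 × 1.5 = 230.175
  [1.5→2]: (306.9+315.0)/2 × 0.5 = 155.475
  [2→3]: (315.0+290.8)/2 × 1 = 302.9
  [3→7]: (290.8+140.7)/2 × 4 = 863.0
  Sum = 1551.55 ng/mL·h
k_e = ln2 / t½ = 0.693147 / 3.44 = 0.2015 h^-1
Extrapolated tail: C_last / k_e = 140.7 / 0.2015 = 698.263
AUC_0→∞ = 1551.55 + 698.263 = 2249.813 ng/mL·h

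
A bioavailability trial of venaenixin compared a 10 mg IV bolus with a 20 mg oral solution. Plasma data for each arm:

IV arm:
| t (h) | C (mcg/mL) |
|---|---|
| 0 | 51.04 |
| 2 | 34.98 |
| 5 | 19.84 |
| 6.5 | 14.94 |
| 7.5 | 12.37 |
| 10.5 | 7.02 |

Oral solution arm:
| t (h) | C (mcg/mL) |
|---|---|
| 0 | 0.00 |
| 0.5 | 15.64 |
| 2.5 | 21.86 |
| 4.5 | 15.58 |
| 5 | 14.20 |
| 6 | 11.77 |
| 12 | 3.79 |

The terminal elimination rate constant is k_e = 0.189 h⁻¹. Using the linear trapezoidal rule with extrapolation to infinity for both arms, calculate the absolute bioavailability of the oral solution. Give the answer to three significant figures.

Trapezoidal AUC_0→10.5 (IV):
  [0→2]: (51.04+34.98)/2 × 2 = 86.02
  [2→5]: (34.98+19.84)/2 × 3 = 82.23
  [5→6.5]: (19.84+14.94)/2 × 1.5 = 26.085
  [6.5→7.5]: (14.94+12.37)/2 × 1 = 13.655
  [7.5→10.5]: (12.37+7.02)/2 × 3 = 29.085
  Sum = 237.075 mcg/mL·h
IV tail: 7.02/0.189 = 37.143; AUC_iv,0→∞ = 237.075 + 37.143 = 274.218 mcg/mL·h
Trapezoidal AUC_0→12 (oral solution):
  [0→0.5]: (0.00+15.64)/2 × 0.5 = 3.91
  [0.5→2.5]: (15.64+21.86)/2 × 2 = 37.5
  [2.5→4.5]: (21.86+15.58)/2 × 2 = 37.44
  [4.5→5]: (15.58+14.20)/2 × 0.5 = 7.445
  [5→6]: (14.20+11.77)/2 × 1 = 12.985
  [6→12]: (11.77+3.79)/2 × 6 = 46.68
  Sum = 145.96 mcg/mL·h
oral solution tail: 3.79/0.189 = 20.053; AUC_ev,0→∞ = 145.96 + 20.053 = 166.013 mcg/mL·h
F = (AUC_ev/D_ev)/(AUC_iv/D_iv) = (166.013/20)/(274.218/10) = 8.30065/27.4218 = 0.3027

F = 0.303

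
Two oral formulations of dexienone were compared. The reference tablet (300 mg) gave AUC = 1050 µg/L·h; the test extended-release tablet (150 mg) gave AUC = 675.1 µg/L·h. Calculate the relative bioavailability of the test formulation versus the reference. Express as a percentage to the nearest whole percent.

F_rel = (AUC_test/D_test) / (AUC_ref/D_ref)
      = (675.1/150) / (1050/300)
      = 4.50067 / 3.5 = 1.2859 = 128.59%

F_rel = 129%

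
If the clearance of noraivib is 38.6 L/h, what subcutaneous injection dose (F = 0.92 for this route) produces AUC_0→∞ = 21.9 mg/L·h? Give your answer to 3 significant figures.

Dose = 919 mg

Dose = CL × AUC_0→∞ / F
     = 38.6 × 21.9 / 0.92 = 918.848 mg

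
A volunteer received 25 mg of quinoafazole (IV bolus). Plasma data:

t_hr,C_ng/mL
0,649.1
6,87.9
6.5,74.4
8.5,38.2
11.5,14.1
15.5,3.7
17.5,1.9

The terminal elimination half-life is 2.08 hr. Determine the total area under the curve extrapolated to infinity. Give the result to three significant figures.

Trapezoidal AUC_0→17.5:
  [0→6]: (649.1+87.9)/2 × 6 = 2211.0
  [6→6.5]: (87.9+74.4)/2 × 0.5 = 40.575
  [6.5→8.5]: (74.4+38.2)/2 × 2 = 112.6
  [8.5→11.5]: (38.2+14.1)/2 × 3 = 78.45
  [11.5→15.5]: (14.1+3.7)/2 × 4 = 35.6
  [15.5→17.5]: (3.7+1.9)/2 × 2 = 5.6
  Sum = 2483.825 ng/mL·hr
k_e = ln2 / t½ = 0.693147 / 2.08 = 0.3332 hr^-1
Extrapolated tail: C_last / k_e = 1.9 / 0.3332 = 5.702
AUC_0→∞ = 2483.825 + 5.702 = 2489.527 ng/mL·hr

AUC = 2490 ng/mL·hr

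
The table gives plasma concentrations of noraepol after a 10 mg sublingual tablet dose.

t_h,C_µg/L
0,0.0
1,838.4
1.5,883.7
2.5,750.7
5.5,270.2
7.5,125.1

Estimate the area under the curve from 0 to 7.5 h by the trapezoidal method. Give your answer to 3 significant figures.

AUC = 3590 µg/L·h

Trapezoidal AUC_0→7.5:
  [0→1]: (0.0+838.4)/2 × 1 = 419.2
  [1→1.5]: (838.4+883.7)/2 × 0.5 = 430.525
  [1.5→2.5]: (883.7+750.7)/2 × 1 = 817.2
  [2.5→5.5]: (750.7+270.2)/2 × 3 = 1531.35
  [5.5→7.5]: (270.2+125.1)/2 × 2 = 395.3
  Sum = 3593.575 µg/L·h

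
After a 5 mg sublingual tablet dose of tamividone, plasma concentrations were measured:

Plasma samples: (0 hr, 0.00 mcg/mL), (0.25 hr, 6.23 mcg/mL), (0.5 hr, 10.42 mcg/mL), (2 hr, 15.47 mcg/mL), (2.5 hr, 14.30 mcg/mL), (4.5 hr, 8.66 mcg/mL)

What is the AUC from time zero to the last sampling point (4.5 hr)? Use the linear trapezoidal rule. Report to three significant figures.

AUC = 52.7 mcg/mL·hr

Trapezoidal AUC_0→4.5:
  [0→0.25]: (0.00+6.23)/2 × 0.25 = 0.77875
  [0.25→0.5]: (6.23+10.42)/2 × 0.25 = 2.08125
  [0.5→2]: (10.42+15.47)/2 × 1.5 = 19.4175
  [2→2.5]: (15.47+14.30)/2 × 0.5 = 7.4425
  [2.5→4.5]: (14.30+8.66)/2 × 2 = 22.96
  Sum = 52.68 mcg/mL·hr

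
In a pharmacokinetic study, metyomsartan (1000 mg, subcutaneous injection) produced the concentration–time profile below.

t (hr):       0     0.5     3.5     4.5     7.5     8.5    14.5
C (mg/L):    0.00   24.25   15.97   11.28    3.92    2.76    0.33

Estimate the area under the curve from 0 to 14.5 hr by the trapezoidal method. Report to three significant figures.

Trapezoidal AUC_0→14.5:
  [0→0.5]: (0.00+24.25)/2 × 0.5 = 6.0625
  [0.5→3.5]: (24.25+15.97)/2 × 3 = 60.33
  [3.5→4.5]: (15.97+11.28)/2 × 1 = 13.625
  [4.5→7.5]: (11.28+3.92)/2 × 3 = 22.8
  [7.5→8.5]: (3.92+2.76)/2 × 1 = 3.34
  [8.5→14.5]: (2.76+0.33)/2 × 6 = 9.27
  Sum = 115.4275 mg/L·hr

AUC = 115 mg/L·hr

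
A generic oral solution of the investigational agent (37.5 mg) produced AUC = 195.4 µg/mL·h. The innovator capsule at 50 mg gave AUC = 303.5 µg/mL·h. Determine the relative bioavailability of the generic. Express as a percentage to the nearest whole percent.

F_rel = (AUC_test/D_test) / (AUC_ref/D_ref)
      = (195.4/37.5) / (303.5/50)
      = 5.21067 / 6.07 = 0.8584 = 85.84%

F_rel = 86%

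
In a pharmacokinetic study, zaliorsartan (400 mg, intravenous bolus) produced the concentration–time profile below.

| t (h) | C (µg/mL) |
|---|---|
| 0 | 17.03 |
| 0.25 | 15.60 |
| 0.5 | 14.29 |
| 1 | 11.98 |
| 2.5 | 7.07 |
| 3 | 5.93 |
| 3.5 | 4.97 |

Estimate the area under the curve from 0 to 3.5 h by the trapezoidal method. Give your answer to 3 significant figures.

Trapezoidal AUC_0→3.5:
  [0→0.25]: (17.03+15.60)/2 × 0.25 = 4.07875
  [0.25→0.5]: (15.60+14.29)/2 × 0.25 = 3.73625
  [0.5→1]: (14.29+11.98)/2 × 0.5 = 6.5675
  [1→2.5]: (11.98+7.07)/2 × 1.5 = 14.2875
  [2.5→3]: (7.07+5.93)/2 × 0.5 = 3.25
  [3→3.5]: (5.93+4.97)/2 × 0.5 = 2.725
  Sum = 34.645 µg/mL·h

AUC = 34.6 µg/mL·h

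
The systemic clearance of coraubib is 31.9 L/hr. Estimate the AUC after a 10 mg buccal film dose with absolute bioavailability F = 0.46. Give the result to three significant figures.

AUC_0→∞ = F × Dose / CL
        = 0.46 × 10 / 31.9 = 0.144201 mg/L·hr

AUC = 0.144 mg/L·hr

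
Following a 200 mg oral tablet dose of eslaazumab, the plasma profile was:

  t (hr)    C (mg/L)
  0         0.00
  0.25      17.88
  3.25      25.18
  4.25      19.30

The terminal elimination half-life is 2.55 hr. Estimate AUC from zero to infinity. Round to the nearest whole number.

Trapezoidal AUC_0→4.25:
  [0→0.25]: (0.00+17.88)/2 × 0.25 = 2.235
  [0.25→3.25]: (17.88+25.18)/2 × 3 = 64.59
  [3.25→4.25]: (25.18+19.30)/2 × 1 = 22.24
  Sum = 89.065 mg/L·hr
k_e = ln2 / t½ = 0.693147 / 2.55 = 0.2718 hr^-1
Extrapolated tail: C_last / k_e = 19.30 / 0.2718 = 71.008
AUC_0→∞ = 89.065 + 71.008 = 160.073 mg/L·hr

AUC = 160 mg/L·hr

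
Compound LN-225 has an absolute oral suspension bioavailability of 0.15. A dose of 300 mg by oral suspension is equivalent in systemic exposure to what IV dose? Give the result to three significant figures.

D_iv = 45.0 mg

Systemic exposure from an extravascular dose = F × D_ev, so the equivalent IV dose is F × D_ev.
D_iv = F × D_ev = 0.15 × 300 = 45 mg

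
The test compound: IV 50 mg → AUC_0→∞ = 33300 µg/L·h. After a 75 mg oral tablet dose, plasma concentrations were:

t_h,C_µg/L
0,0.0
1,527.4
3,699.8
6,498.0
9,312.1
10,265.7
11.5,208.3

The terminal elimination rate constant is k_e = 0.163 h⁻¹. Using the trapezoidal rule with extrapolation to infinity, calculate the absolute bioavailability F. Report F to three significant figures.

F = 0.129

Trapezoidal AUC_0→11.5 (oral tablet):
  [0→1]: (0.0+527.4)/2 × 1 = 263.7
  [1→3]: (527.4+699.8)/2 × 2 = 1227.2
  [3→6]: (699.8+498.0)/2 × 3 = 1796.7
  [6→9]: (498.0+312.1)/2 × 3 = 1215.15
  [9→10]: (312.1+265.7)/2 × 1 = 288.9
  [10→11.5]: (265.7+208.3)/2 × 1.5 = 355.5
  Sum = 5147.15 µg/L·h
Tail: C_last/k_e = 208.3/0.163 = 1277.914
AUC_0→∞ (oral tablet) = 5147.15 + 1277.914 = 6425.064 µg/L·h
F = (AUC_ev/D_ev)/(AUC_iv/D_iv) = (6425.064/75)/(33300/50) = 85.66752/666 = 0.1286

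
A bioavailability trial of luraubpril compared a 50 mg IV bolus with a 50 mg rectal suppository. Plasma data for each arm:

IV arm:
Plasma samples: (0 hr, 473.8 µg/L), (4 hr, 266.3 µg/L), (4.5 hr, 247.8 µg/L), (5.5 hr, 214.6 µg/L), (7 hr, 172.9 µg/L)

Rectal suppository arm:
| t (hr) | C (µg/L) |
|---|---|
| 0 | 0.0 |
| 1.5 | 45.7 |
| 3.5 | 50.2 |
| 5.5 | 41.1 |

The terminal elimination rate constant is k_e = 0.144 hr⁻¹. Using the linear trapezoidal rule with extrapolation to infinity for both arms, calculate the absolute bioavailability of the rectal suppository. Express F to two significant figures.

F = 0.15

Trapezoidal AUC_0→7 (IV):
  [0→4]: (473.8+266.3)/2 × 4 = 1480.2
  [4→4.5]: (266.3+247.8)/2 × 0.5 = 128.525
  [4.5→5.5]: (247.8+214.6)/2 × 1 = 231.2
  [5.5→7]: (214.6+172.9)/2 × 1.5 = 290.625
  Sum = 2130.55 µg/L·hr
IV tail: 172.9/0.144 = 1200.694; AUC_iv,0→∞ = 2130.55 + 1200.694 = 3331.244 µg/L·hr
Trapezoidal AUC_0→5.5 (rectal suppository):
  [0→1.5]: (0.0+45.7)/2 × 1.5 = 34.275
  [1.5→3.5]: (45.7+50.2)/2 × 2 = 95.9
  [3.5→5.5]: (50.2+41.1)/2 × 2 = 91.3
  Sum = 221.475 µg/L·hr
rectal suppository tail: 41.1/0.144 = 285.417; AUC_ev,0→∞ = 221.475 + 285.417 = 506.892 µg/L·hr
F = (AUC_ev/D_ev)/(AUC_iv/D_iv) = (506.892/50)/(3331.244/50) = 10.13784/66.62488 = 0.1522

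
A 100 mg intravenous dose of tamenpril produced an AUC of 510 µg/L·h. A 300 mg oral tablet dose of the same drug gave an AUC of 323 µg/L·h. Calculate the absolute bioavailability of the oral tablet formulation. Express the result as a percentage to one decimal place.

F = (AUC_ev / D_ev) / (AUC_iv / D_iv)
  = (323/300) / (510/100)
  = 1.07667 / 5.1 = 0.2111
  = 21.11%

F = 21.1%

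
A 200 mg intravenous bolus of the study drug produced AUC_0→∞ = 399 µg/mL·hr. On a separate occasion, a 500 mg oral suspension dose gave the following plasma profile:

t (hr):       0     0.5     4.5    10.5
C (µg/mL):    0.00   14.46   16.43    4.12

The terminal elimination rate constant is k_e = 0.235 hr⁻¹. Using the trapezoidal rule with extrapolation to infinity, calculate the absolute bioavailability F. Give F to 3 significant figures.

Trapezoidal AUC_0→10.5 (oral suspension):
  [0→0.5]: (0.00+14.46)/2 × 0.5 = 3.615
  [0.5→4.5]: (14.46+16.43)/2 × 4 = 61.78
  [4.5→10.5]: (16.43+4.12)/2 × 6 = 61.65
  Sum = 127.045 µg/mL·hr
Tail: C_last/k_e = 4.12/0.235 = 17.532
AUC_0→∞ (oral suspension) = 127.045 + 17.532 = 144.577 µg/mL·hr
F = (AUC_ev/D_ev)/(AUC_iv/D_iv) = (144.577/500)/(399/200) = 0.289154/1.995 = 0.1449

F = 0.145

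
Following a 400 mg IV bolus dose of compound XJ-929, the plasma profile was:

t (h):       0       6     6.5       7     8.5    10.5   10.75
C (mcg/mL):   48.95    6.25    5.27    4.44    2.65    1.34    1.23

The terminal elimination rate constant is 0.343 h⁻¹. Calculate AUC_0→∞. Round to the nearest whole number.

Trapezoidal AUC_0→10.75:
  [0→6]: (48.95+6.25)/2 × 6 = 165.6
  [6→6.5]: (6.25+5.27)/2 × 0.5 = 2.88
  [6.5→7]: (5.27+4.44)/2 × 0.5 = 2.4275
  [7→8.5]: (4.44+2.65)/2 × 1.5 = 5.3175
  [8.5→10.5]: (2.65+1.34)/2 × 2 = 3.99
  [10.5→10.75]: (1.34+1.23)/2 × 0.25 = 0.32125
  Sum = 180.53625 mcg/mL·h
Extrapolated tail: C_last / k_e = 1.23 / 0.343 = 3.586
AUC_0→∞ = 180.53625 + 3.586 = 184.12225 mcg/mL·h

AUC = 184 mcg/mL·h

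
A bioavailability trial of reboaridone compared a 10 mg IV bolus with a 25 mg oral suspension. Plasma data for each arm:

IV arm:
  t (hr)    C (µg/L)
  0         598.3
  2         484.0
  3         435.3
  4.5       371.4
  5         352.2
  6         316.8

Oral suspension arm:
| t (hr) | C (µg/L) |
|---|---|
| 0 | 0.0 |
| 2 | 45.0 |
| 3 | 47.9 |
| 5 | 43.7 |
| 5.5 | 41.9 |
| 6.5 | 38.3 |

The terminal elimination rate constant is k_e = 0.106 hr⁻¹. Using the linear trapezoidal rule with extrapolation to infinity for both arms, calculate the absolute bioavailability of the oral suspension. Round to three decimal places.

Trapezoidal AUC_0→6 (IV):
  [0→2]: (598.3+484.0)/2 × 2 = 1082.3
  [2→3]: (484.0+435.3)/2 × 1 = 459.65
  [3→4.5]: (435.3+371.4)/2 × 1.5 = 605.025
  [4.5→5]: (371.4+352.2)/2 × 0.5 = 180.9
  [5→6]: (352.2+316.8)/2 × 1 = 334.5
  Sum = 2662.375 µg/L·hr
IV tail: 316.8/0.106 = 2988.679; AUC_iv,0→∞ = 2662.375 + 2988.679 = 5651.054 µg/L·hr
Trapezoidal AUC_0→6.5 (oral suspension):
  [0→2]: (0.0+45.0)/2 × 2 = 45.0
  [2→3]: (45.0+47.9)/2 × 1 = 46.45
  [3→5]: (47.9+43.7)/2 × 2 = 91.6
  [5→5.5]: (43.7+41.9)/2 × 0.5 = 21.4
  [5.5→6.5]: (41.9+38.3)/2 × 1 = 40.1
  Sum = 244.55 µg/L·hr
oral suspension tail: 38.3/0.106 = 361.321; AUC_ev,0→∞ = 244.55 + 361.321 = 605.871 µg/L·hr
F = (AUC_ev/D_ev)/(AUC_iv/D_iv) = (605.871/25)/(5651.054/10) = 24.23484/565.1054 = 0.0429

F = 0.043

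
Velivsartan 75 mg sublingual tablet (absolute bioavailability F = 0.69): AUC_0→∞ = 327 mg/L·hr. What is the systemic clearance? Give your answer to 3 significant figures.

CL = 0.158 L/hr

CL = F × Dose / AUC_0→∞
   = 0.69 × 75 / 327 = 0.158257 L/hr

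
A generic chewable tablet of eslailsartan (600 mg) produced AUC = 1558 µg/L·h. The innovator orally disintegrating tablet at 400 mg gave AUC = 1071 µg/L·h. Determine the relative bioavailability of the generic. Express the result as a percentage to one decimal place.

F_rel = (AUC_test/D_test) / (AUC_ref/D_ref)
      = (1558/600) / (1071/400)
      = 2.59667 / 2.6775 = 0.9698 = 96.98%

F_rel = 97.0%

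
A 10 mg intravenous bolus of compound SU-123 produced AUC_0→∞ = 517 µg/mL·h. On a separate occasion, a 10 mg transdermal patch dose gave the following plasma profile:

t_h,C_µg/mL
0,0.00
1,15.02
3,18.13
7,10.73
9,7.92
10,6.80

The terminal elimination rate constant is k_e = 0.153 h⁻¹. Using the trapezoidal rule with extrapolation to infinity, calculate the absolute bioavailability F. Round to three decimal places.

Trapezoidal AUC_0→10 (transdermal patch):
  [0→1]: (0.00+15.02)/2 × 1 = 7.51
  [1→3]: (15.02+18.13)/2 × 2 = 33.15
  [3→7]: (18.13+10.73)/2 × 4 = 57.72
  [7→9]: (10.73+7.92)/2 × 2 = 18.65
  [9→10]: (7.92+6.80)/2 × 1 = 7.36
  Sum = 124.39 µg/mL·h
Tail: C_last/k_e = 6.80/0.153 = 44.444
AUC_0→∞ (transdermal patch) = 124.39 + 44.444 = 168.834 µg/mL·h
F = (AUC_ev/D_ev)/(AUC_iv/D_iv) = (168.834/10)/(517/10) = 16.8834/51.7 = 0.3266

F = 0.327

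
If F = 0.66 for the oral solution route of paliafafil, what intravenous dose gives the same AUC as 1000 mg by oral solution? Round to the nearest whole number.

Systemic exposure from an extravascular dose = F × D_ev, so the equivalent IV dose is F × D_ev.
D_iv = F × D_ev = 0.66 × 1000 = 660 mg

D_iv = 660 mg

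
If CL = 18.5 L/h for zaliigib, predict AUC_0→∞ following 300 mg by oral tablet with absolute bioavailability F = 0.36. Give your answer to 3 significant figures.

AUC = 5.84 mg/L·h

AUC_0→∞ = F × Dose / CL
        = 0.36 × 300 / 18.5 = 5.83784 mg/L·h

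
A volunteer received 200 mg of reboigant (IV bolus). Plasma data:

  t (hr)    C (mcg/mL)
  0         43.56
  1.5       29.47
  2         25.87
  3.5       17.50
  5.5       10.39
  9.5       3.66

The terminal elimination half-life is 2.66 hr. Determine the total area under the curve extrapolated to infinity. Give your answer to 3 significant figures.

Trapezoidal AUC_0→9.5:
  [0→1.5]: (43.56+29.47)/2 × 1.5 = 54.7725
  [1.5→2]: (29.47+25.87)/2 × 0.5 = 13.835
  [2→3.5]: (25.87+17.50)/2 × 1.5 = 32.5275
  [3.5→5.5]: (17.50+10.39)/2 × 2 = 27.89
  [5.5→9.5]: (10.39+3.66)/2 × 4 = 28.1
  Sum = 157.125 mcg/mL·hr
k_e = ln2 / t½ = 0.693147 / 2.66 = 0.2606 hr^-1
Extrapolated tail: C_last / k_e = 3.66 / 0.2606 = 14.045
AUC_0→∞ = 157.125 + 14.045 = 171.17 mcg/mL·hr

AUC = 171 mcg/mL·hr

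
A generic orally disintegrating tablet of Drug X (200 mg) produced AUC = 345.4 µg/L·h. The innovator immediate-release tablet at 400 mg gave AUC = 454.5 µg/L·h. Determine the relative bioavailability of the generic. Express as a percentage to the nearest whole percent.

F_rel = (AUC_test/D_test) / (AUC_ref/D_ref)
      = (345.4/200) / (454.5/400)
      = 1.727 / 1.13625 = 1.5199 = 151.99%

F_rel = 152%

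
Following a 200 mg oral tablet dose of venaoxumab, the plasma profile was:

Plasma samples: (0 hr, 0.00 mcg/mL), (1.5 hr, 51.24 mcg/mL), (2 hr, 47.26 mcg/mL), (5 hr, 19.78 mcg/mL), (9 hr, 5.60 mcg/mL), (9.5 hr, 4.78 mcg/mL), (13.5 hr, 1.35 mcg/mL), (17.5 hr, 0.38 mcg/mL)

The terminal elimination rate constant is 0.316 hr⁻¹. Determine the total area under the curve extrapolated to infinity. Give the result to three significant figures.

Trapezoidal AUC_0→17.5:
  [0→1.5]: (0.00+51.24)/2 × 1.5 = 38.43
  [1.5→2]: (51.24+47.26)/2 × 0.5 = 24.625
  [2→5]: (47.26+19.78)/2 × 3 = 100.56
  [5→9]: (19.78+5.60)/2 × 4 = 50.76
  [9→9.5]: (5.60+4.78)/2 × 0.5 = 2.595
  [9.5→13.5]: (4.78+1.35)/2 × 4 = 12.26
  [13.5→17.5]: (1.35+0.38)/2 × 4 = 3.46
  Sum = 232.69 mcg/mL·hr
Extrapolated tail: C_last / k_e = 0.38 / 0.316 = 1.203
AUC_0→∞ = 232.69 + 1.203 = 233.893 mcg/mL·hr

AUC = 234 mcg/mL·hr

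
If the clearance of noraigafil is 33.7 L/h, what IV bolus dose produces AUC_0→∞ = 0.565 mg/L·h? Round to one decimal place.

Dose = 19.0 mg

Dose_iv = CL × AUC_0→∞
     = 33.7 × 0.565 = 19.0405 mg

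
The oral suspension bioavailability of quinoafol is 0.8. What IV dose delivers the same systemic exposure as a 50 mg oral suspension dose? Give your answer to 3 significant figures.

Systemic exposure from an extravascular dose = F × D_ev, so the equivalent IV dose is F × D_ev.
D_iv = F × D_ev = 0.8 × 50 = 40 mg

D_iv = 40.0 mg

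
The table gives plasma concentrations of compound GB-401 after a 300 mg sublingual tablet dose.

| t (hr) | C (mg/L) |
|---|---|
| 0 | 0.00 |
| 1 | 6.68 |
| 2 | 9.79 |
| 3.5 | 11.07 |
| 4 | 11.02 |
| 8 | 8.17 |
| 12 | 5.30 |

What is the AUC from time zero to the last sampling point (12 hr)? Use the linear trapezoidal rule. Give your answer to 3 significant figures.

Trapezoidal AUC_0→12:
  [0→1]: (0.00+6.68)/2 × 1 = 3.34
  [1→2]: (6.68+9.79)/2 × 1 = 8.235
  [2→3.5]: (9.79+11.07)/2 × 1.5 = 15.645
  [3.5→4]: (11.07+11.02)/2 × 0.5 = 5.5225
  [4→8]: (11.02+8.17)/2 × 4 = 38.38
  [8→12]: (8.17+5.30)/2 × 4 = 26.94
  Sum = 98.0625 mg/L·hr

AUC = 98.1 mg/L·hr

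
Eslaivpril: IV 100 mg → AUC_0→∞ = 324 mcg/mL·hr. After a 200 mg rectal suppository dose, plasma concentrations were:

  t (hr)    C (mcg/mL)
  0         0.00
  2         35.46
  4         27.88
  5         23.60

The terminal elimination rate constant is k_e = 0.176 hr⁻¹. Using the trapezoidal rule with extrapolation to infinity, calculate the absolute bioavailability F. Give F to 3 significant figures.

F = 0.399

Trapezoidal AUC_0→5 (rectal suppository):
  [0→2]: (0.00+35.46)/2 × 2 = 35.46
  [2→4]: (35.46+27.88)/2 × 2 = 63.34
  [4→5]: (27.88+23.60)/2 × 1 = 25.74
  Sum = 124.54 mcg/mL·hr
Tail: C_last/k_e = 23.60/0.176 = 134.091
AUC_0→∞ (rectal suppository) = 124.54 + 134.091 = 258.631 mcg/mL·hr
F = (AUC_ev/D_ev)/(AUC_iv/D_iv) = (258.631/200)/(324/100) = 1.293155/3.24 = 0.3991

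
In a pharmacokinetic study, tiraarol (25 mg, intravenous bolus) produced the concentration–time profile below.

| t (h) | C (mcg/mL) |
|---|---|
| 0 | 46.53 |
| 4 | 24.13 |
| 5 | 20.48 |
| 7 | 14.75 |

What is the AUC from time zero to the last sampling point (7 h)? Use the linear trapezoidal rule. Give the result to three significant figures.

Trapezoidal AUC_0→7:
  [0→4]: (46.53+24.13)/2 × 4 = 141.32
  [4→5]: (24.13+20.48)/2 × 1 = 22.305
  [5→7]: (20.48+14.75)/2 × 2 = 35.23
  Sum = 198.855 mcg/mL·h

AUC = 199 mcg/mL·h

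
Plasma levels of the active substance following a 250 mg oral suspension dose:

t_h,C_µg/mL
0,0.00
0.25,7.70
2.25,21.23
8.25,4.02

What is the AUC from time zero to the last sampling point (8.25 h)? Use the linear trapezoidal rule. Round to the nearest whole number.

Trapezoidal AUC_0→8.25:
  [0→0.25]: (0.00+7.70)/2 × 0.25 = 0.9625
  [0.25→2.25]: (7.70+21.23)/2 × 2 = 28.93
  [2.25→8.25]: (21.23+4.02)/2 × 6 = 75.75
  Sum = 105.6425 µg/mL·h

AUC = 106 µg/mL·h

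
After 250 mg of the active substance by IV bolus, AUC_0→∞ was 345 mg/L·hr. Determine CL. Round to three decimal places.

CL = 0.725 L/hr

CL = Dose_iv / AUC_0→∞
   = 250 / 345 = 0.724638 L/hr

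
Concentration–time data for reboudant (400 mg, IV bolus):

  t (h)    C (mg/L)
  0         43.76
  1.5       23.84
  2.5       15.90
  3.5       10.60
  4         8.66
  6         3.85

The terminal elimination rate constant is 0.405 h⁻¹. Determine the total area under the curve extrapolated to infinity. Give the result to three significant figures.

Trapezoidal AUC_0→6:
  [0→1.5]: (43.76+23.84)/2 × 1.5 = 50.7
  [1.5→2.5]: (23.84+15.90)/2 × 1 = 19.87
  [2.5→3.5]: (15.90+10.60)/2 × 1 = 13.25
  [3.5→4]: (10.60+8.66)/2 × 0.5 = 4.815
  [4→6]: (8.66+3.85)/2 × 2 = 12.51
  Sum = 101.145 mg/L·h
Extrapolated tail: C_last / k_e = 3.85 / 0.405 = 9.506
AUC_0→∞ = 101.145 + 9.506 = 110.651 mg/L·h

AUC = 111 mg/L·h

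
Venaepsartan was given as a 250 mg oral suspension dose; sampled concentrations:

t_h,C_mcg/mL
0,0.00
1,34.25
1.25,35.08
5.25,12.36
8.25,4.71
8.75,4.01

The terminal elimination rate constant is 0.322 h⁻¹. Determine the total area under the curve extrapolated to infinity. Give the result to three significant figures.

AUC = 161 mcg/mL·h

Trapezoidal AUC_0→8.75:
  [0→1]: (0.00+34.25)/2 × 1 = 17.125
  [1→1.25]: (34.25+35.08)/2 × 0.25 = 8.66625
  [1.25→5.25]: (35.08+12.36)/2 × 4 = 94.88
  [5.25→8.25]: (12.36+4.71)/2 × 3 = 25.605
  [8.25→8.75]: (4.71+4.01)/2 × 0.5 = 2.18
  Sum = 148.45625 mcg/mL·h
Extrapolated tail: C_last / k_e = 4.01 / 0.322 = 12.453
AUC_0→∞ = 148.45625 + 12.453 = 160.90925 mcg/mL·h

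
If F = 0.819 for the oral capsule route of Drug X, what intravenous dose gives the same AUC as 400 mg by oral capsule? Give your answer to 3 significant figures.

D_iv = 328 mg

Systemic exposure from an extravascular dose = F × D_ev, so the equivalent IV dose is F × D_ev.
D_iv = F × D_ev = 0.819 × 400 = 327.6 mg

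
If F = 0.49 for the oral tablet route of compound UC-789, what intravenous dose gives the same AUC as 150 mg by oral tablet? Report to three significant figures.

Systemic exposure from an extravascular dose = F × D_ev, so the equivalent IV dose is F × D_ev.
D_iv = F × D_ev = 0.49 × 150 = 73.5 mg

D_iv = 73.5 mg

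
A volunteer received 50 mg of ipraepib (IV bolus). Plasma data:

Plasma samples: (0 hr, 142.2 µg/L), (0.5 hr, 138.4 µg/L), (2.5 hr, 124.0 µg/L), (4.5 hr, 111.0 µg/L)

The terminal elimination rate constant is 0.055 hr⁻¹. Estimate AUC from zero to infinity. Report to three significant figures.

Trapezoidal AUC_0→4.5:
  [0→0.5]: (142.2+138.4)/2 × 0.5 = 70.15
  [0.5→2.5]: (138.4+124.0)/2 × 2 = 262.4
  [2.5→4.5]: (124.0+111.0)/2 × 2 = 235.0
  Sum = 567.55 µg/L·hr
Extrapolated tail: C_last / k_e = 111.0 / 0.055 = 2018.182
AUC_0→∞ = 567.55 + 2018.182 = 2585.732 µg/L·hr

AUC = 2590 µg/L·hr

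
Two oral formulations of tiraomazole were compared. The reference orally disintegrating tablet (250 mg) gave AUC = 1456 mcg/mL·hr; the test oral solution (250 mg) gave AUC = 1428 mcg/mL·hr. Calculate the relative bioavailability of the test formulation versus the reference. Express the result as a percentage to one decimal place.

F_rel = (AUC_test/D_test) / (AUC_ref/D_ref)
      = (1428/250) / (1456/250)
      = 5.712 / 5.824 = 0.9808 = 98.08%

F_rel = 98.1%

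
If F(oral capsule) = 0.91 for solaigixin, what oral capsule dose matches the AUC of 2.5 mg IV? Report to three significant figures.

For equal systemic exposure: F × D_ev = D_iv
D_ev = D_iv / F = 2.5 / 0.91 = 2.74725 mg

D_oral = 2.75 mg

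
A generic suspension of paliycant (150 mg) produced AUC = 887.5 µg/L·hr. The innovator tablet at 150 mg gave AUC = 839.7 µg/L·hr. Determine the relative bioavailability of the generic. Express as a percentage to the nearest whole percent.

F_rel = (AUC_test/D_test) / (AUC_ref/D_ref)
      = (887.5/150) / (839.7/150)
      = 5.91667 / 5.598 = 1.0569 = 105.69%

F_rel = 106%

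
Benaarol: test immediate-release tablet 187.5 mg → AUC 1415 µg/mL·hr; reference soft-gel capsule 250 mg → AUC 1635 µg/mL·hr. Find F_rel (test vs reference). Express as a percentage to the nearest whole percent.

F_rel = (AUC_test/D_test) / (AUC_ref/D_ref)
      = (1415/187.5) / (1635/250)
      = 7.54667 / 6.54 = 1.1539 = 115.39%

F_rel = 115%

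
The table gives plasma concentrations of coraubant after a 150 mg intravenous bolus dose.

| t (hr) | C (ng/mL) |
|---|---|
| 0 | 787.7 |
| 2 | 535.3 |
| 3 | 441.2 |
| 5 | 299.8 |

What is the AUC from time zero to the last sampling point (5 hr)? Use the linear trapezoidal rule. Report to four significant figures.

Trapezoidal AUC_0→5:
  [0→2]: (787.7+535.3)/2 × 2 = 1323.0
  [2→3]: (535.3+441.2)/2 × 1 = 488.25
  [3→5]: (441.2+299.8)/2 × 2 = 741.0
  Sum = 2552.25 ng/mL·hr

AUC = 2552 ng/mL·hr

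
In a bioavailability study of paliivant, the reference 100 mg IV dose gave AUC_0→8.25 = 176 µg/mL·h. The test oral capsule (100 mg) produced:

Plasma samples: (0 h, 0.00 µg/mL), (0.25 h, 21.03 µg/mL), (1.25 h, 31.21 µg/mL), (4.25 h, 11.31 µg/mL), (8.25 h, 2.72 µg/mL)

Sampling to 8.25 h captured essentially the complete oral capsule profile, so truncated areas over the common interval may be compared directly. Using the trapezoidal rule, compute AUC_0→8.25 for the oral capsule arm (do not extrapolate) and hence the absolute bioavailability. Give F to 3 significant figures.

Trapezoidal AUC_0→8.25 (oral capsule):
  [0→0.25]: (0.00+21.03)/2 × 0.25 = 2.62875
  [0.25→1.25]: (21.03+31.21)/2 × 1 = 26.12
  [1.25→4.25]: (31.21+11.31)/2 × 3 = 63.78
  [4.25→8.25]: (11.31+2.72)/2 × 4 = 28.06
  Sum = 120.58875 µg/mL·h
F = (AUC_ev/D_ev)/(AUC_iv/D_iv) = (120.58875/100)/(176/100) = 1.2058875/1.76 = 0.6852

F = 0.685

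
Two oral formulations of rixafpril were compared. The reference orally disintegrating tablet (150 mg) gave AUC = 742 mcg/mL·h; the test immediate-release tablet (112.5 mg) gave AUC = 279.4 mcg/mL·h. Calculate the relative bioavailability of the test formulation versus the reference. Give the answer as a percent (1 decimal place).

F_rel = 50.2%

F_rel = (AUC_test/D_test) / (AUC_ref/D_ref)
      = (279.4/112.5) / (742/150)
      = 2.48356 / 4.94667 = 0.5021 = 50.21%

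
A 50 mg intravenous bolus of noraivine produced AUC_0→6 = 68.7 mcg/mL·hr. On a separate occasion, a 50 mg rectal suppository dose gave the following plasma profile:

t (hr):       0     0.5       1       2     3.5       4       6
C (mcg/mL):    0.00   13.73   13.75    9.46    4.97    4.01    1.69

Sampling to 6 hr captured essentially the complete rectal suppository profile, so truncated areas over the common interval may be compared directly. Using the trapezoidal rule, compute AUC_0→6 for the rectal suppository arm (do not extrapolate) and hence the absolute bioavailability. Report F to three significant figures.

F = 0.592

Trapezoidal AUC_0→6 (rectal suppository):
  [0→0.5]: (0.00+13.73)/2 × 0.5 = 3.4325
  [0.5→1]: (13.73+13.75)/2 × 0.5 = 6.87
  [1→2]: (13.75+9.46)/2 × 1 = 11.605
  [2→3.5]: (9.46+4.97)/2 × 1.5 = 10.8225
  [3.5→4]: (4.97+4.01)/2 × 0.5 = 2.245
  [4→6]: (4.01+1.69)/2 × 2 = 5.7
  Sum = 40.675 mcg/mL·hr
F = (AUC_ev/D_ev)/(AUC_iv/D_iv) = (40.675/50)/(68.7/50) = 0.8135/1.374 = 0.5921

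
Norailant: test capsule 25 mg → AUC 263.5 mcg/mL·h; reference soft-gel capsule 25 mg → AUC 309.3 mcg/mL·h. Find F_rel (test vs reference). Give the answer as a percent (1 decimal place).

F_rel = 85.2%

F_rel = (AUC_test/D_test) / (AUC_ref/D_ref)
      = (263.5/25) / (309.3/25)
      = 10.54 / 12.372 = 0.8519 = 85.19%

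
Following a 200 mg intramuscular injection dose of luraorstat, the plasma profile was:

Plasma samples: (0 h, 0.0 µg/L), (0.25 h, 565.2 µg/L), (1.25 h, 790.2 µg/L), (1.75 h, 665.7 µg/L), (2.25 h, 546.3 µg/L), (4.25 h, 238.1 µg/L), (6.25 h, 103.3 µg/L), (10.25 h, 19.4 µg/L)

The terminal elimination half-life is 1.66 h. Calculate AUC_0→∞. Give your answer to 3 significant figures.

AUC = 2830 µg/L·h

Trapezoidal AUC_0→10.25:
  [0→0.25]: (0.0+565.2)/2 × 0.25 = 70.65
  [0.25→1.25]: (565.2+790.2)/2 × 1 = 677.7
  [1.25→1.75]: (790.2+665.7)/2 × 0.5 = 363.975
  [1.75→2.25]: (665.7+546.3)/2 × 0.5 = 303.0
  [2.25→4.25]: (546.3+238.1)/2 × 2 = 784.4
  [4.25→6.25]: (238.1+103.3)/2 × 2 = 341.4
  [6.25→10.25]: (103.3+19.4)/2 × 4 = 245.4
  Sum = 2786.525 µg/L·h
k_e = ln2 / t½ = 0.693147 / 1.66 = 0.4176 h^-1
Extrapolated tail: C_last / k_e = 19.4 / 0.4176 = 46.456
AUC_0→∞ = 2786.525 + 46.456 = 2832.981 µg/L·h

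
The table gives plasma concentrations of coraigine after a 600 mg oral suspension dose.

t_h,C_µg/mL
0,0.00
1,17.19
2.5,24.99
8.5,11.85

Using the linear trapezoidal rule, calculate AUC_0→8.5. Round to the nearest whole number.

Trapezoidal AUC_0→8.5:
  [0→1]: (0.00+17.19)/2 × 1 = 8.595
  [1→2.5]: (17.19+24.99)/2 × 1.5 = 31.635
  [2.5→8.5]: (24.99+11.85)/2 × 6 = 110.52
  Sum = 150.75 µg/mL·h

AUC = 151 µg/mL·h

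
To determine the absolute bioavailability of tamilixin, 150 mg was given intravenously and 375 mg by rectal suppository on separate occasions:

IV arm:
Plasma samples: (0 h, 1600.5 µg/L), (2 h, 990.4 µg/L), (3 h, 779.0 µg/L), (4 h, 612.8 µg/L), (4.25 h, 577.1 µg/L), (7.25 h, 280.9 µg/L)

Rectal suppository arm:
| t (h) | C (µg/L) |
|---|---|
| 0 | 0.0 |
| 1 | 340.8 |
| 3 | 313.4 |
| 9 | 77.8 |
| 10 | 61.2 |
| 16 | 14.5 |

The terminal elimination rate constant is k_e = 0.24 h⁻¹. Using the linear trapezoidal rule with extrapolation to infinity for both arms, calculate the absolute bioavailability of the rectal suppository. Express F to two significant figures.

F = 0.14

Trapezoidal AUC_0→7.25 (IV):
  [0→2]: (1600.5+990.4)/2 × 2 = 2590.9
  [2→3]: (990.4+779.0)/2 × 1 = 884.7
  [3→4]: (779.0+612.8)/2 × 1 = 695.9
  [4→4.25]: (612.8+577.1)/2 × 0.25 = 148.7375
  [4.25→7.25]: (577.1+280.9)/2 × 3 = 1287.0
  Sum = 5607.2375 µg/L·h
IV tail: 280.9/0.24 = 1170.417; AUC_iv,0→∞ = 5607.2375 + 1170.417 = 6777.6545 µg/L·h
Trapezoidal AUC_0→16 (rectal suppository):
  [0→1]: (0.0+340.8)/2 × 1 = 170.4
  [1→3]: (340.8+313.4)/2 × 2 = 654.2
  [3→9]: (313.4+77.8)/2 × 6 = 1173.6
  [9→10]: (77.8+61.2)/2 × 1 = 69.5
  [10→16]: (61.2+14.5)/2 × 6 = 227.1
  Sum = 2294.8 µg/L·h
rectal suppository tail: 14.5/0.24 = 60.417; AUC_ev,0→∞ = 2294.8 + 60.417 = 2355.217 µg/L·h
F = (AUC_ev/D_ev)/(AUC_iv/D_iv) = (2355.217/375)/(6777.6545/150) = 6.28058/45.1844 = 0.1390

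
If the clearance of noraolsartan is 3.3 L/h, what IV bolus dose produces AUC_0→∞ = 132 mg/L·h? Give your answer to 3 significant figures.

Dose = 436 mg

Dose_iv = CL × AUC_0→∞
     = 3.3 × 132 = 435.6 mg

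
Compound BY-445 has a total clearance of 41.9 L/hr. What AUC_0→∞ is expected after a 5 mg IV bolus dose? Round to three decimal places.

AUC_0→∞ = Dose_iv / CL
        = 5 / 41.9 = 0.119332 mg/L·hr

AUC = 0.119 mg/L·hr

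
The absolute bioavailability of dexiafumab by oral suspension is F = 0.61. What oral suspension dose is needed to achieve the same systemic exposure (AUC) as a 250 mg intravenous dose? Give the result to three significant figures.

For equal systemic exposure: F × D_ev = D_iv
D_ev = D_iv / F = 250 / 0.61 = 409.836 mg

D_oral = 410 mg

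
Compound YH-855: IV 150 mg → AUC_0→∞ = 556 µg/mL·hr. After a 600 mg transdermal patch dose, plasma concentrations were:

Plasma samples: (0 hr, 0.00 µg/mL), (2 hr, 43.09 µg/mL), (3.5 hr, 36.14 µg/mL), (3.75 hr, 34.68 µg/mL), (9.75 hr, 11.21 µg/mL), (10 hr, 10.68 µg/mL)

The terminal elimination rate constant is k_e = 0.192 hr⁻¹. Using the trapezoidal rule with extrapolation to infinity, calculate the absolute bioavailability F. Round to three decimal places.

F = 0.138

Trapezoidal AUC_0→10 (transdermal patch):
  [0→2]: (0.00+43.09)/2 × 2 = 43.09
  [2→3.5]: (43.09+36.14)/2 × 1.5 = 59.4225
  [3.5→3.75]: (36.14+34.68)/2 × 0.25 = 8.8525
  [3.75→9.75]: (34.68+11.21)/2 × 6 = 137.67
  [9.75→10]: (11.21+10.68)/2 × 0.25 = 2.73625
  Sum = 251.77125 µg/mL·hr
Tail: C_last/k_e = 10.68/0.192 = 55.625
AUC_0→∞ (transdermal patch) = 251.77125 + 55.625 = 307.39625 µg/mL·hr
F = (AUC_ev/D_ev)/(AUC_iv/D_iv) = (307.39625/600)/(556/150) = 0.512327/3.70667 = 0.1382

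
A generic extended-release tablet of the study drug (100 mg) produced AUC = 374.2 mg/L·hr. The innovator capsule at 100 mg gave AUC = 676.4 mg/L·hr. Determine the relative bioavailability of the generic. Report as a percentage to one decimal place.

F_rel = 55.3%

F_rel = (AUC_test/D_test) / (AUC_ref/D_ref)
      = (374.2/100) / (676.4/100)
      = 3.742 / 6.764 = 0.5532 = 55.32%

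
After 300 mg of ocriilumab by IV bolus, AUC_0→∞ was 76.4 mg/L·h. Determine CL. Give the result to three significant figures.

CL = Dose_iv / AUC_0→∞
   = 300 / 76.4 = 3.9267 L/h

CL = 3.93 L/h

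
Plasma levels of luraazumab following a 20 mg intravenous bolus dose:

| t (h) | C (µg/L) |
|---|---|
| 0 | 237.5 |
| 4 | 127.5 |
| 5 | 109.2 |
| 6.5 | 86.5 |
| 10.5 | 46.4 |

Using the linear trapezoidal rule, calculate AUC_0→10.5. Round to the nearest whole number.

Trapezoidal AUC_0→10.5:
  [0→4]: (237.5+127.5)/2 × 4 = 730.0
  [4→5]: (127.5+109.2)/2 × 1 = 118.35
  [5→6.5]: (109.2+86.5)/2 × 1.5 = 146.775
  [6.5→10.5]: (86.5+46.4)/2 × 4 = 265.8
  Sum = 1260.925 µg/L·h

AUC = 1261 µg/L·h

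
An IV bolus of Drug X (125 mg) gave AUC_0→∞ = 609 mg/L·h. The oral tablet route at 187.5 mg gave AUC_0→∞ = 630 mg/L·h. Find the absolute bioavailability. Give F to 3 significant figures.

F = (AUC_ev / D_ev) / (AUC_iv / D_iv)
  = (630/187.5) / (609/125)
  = 3.36 / 4.872 = 0.6897

F = 0.690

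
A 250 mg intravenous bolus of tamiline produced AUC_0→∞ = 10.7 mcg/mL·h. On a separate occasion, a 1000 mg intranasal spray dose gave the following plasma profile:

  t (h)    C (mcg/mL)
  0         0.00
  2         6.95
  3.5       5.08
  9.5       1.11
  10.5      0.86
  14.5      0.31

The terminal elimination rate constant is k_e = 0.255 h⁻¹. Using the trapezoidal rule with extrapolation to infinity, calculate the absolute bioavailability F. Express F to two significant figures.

F = 0.91

Trapezoidal AUC_0→14.5 (intranasal spray):
  [0→2]: (0.00+6.95)/2 × 2 = 6.95
  [2→3.5]: (6.95+5.08)/2 × 1.5 = 9.0225
  [3.5→9.5]: (5.08+1.11)/2 × 6 = 18.57
  [9.5→10.5]: (1.11+0.86)/2 × 1 = 0.985
  [10.5→14.5]: (0.86+0.31)/2 × 4 = 2.34
  Sum = 37.8675 mcg/mL·h
Tail: C_last/k_e = 0.31/0.255 = 1.216
AUC_0→∞ (intranasal spray) = 37.8675 + 1.216 = 39.0835 mcg/mL·h
F = (AUC_ev/D_ev)/(AUC_iv/D_iv) = (39.0835/1000)/(10.7/250) = 0.0390835/0.0428 = 0.9132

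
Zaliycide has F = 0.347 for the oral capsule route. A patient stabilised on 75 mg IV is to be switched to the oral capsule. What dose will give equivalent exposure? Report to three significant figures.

D_oral = 216 mg

For equal systemic exposure: F × D_ev = D_iv
D_ev = D_iv / F = 75 / 0.347 = 216.138 mg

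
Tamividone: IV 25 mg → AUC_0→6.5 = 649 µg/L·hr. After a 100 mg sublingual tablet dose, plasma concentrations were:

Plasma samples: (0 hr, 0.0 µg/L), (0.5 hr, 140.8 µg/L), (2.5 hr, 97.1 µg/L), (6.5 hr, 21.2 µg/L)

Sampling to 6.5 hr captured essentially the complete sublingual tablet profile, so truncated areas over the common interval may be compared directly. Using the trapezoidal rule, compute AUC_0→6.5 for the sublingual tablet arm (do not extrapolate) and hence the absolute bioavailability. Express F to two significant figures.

Trapezoidal AUC_0→6.5 (sublingual tablet):
  [0→0.5]: (0.0+140.8)/2 × 0.5 = 35.2
  [0.5→2.5]: (140.8+97.1)/2 × 2 = 237.9
  [2.5→6.5]: (97.1+21.2)/2 × 4 = 236.6
  Sum = 509.7 µg/L·hr
F = (AUC_ev/D_ev)/(AUC_iv/D_iv) = (509.7/100)/(649/25) = 5.097/25.96 = 0.1963

F = 0.20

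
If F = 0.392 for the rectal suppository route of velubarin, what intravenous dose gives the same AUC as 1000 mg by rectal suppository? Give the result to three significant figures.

D_iv = 392 mg

Systemic exposure from an extravascular dose = F × D_ev, so the equivalent IV dose is F × D_ev.
D_iv = F × D_ev = 0.392 × 1000 = 392 mg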